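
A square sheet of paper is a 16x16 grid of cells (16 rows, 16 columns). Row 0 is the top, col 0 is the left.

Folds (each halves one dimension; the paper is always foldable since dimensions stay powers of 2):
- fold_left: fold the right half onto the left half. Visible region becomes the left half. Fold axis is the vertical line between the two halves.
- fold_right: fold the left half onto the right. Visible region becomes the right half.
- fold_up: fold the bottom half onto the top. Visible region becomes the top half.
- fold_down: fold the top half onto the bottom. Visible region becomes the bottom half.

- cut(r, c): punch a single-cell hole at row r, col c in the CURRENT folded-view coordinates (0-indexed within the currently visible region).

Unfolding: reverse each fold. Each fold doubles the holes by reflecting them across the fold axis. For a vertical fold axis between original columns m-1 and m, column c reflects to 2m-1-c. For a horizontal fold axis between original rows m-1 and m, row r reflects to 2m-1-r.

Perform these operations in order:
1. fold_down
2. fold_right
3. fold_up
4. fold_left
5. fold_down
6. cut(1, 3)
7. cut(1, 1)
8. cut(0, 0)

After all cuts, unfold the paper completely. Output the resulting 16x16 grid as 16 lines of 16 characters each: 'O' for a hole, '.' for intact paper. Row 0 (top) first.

Answer: .O.OO.O..O.OO.O.
O......OO......O
O......OO......O
.O.OO.O..O.OO.O.
.O.OO.O..O.OO.O.
O......OO......O
O......OO......O
.O.OO.O..O.OO.O.
.O.OO.O..O.OO.O.
O......OO......O
O......OO......O
.O.OO.O..O.OO.O.
.O.OO.O..O.OO.O.
O......OO......O
O......OO......O
.O.OO.O..O.OO.O.

Derivation:
Op 1 fold_down: fold axis h@8; visible region now rows[8,16) x cols[0,16) = 8x16
Op 2 fold_right: fold axis v@8; visible region now rows[8,16) x cols[8,16) = 8x8
Op 3 fold_up: fold axis h@12; visible region now rows[8,12) x cols[8,16) = 4x8
Op 4 fold_left: fold axis v@12; visible region now rows[8,12) x cols[8,12) = 4x4
Op 5 fold_down: fold axis h@10; visible region now rows[10,12) x cols[8,12) = 2x4
Op 6 cut(1, 3): punch at orig (11,11); cuts so far [(11, 11)]; region rows[10,12) x cols[8,12) = 2x4
Op 7 cut(1, 1): punch at orig (11,9); cuts so far [(11, 9), (11, 11)]; region rows[10,12) x cols[8,12) = 2x4
Op 8 cut(0, 0): punch at orig (10,8); cuts so far [(10, 8), (11, 9), (11, 11)]; region rows[10,12) x cols[8,12) = 2x4
Unfold 1 (reflect across h@10): 6 holes -> [(8, 9), (8, 11), (9, 8), (10, 8), (11, 9), (11, 11)]
Unfold 2 (reflect across v@12): 12 holes -> [(8, 9), (8, 11), (8, 12), (8, 14), (9, 8), (9, 15), (10, 8), (10, 15), (11, 9), (11, 11), (11, 12), (11, 14)]
Unfold 3 (reflect across h@12): 24 holes -> [(8, 9), (8, 11), (8, 12), (8, 14), (9, 8), (9, 15), (10, 8), (10, 15), (11, 9), (11, 11), (11, 12), (11, 14), (12, 9), (12, 11), (12, 12), (12, 14), (13, 8), (13, 15), (14, 8), (14, 15), (15, 9), (15, 11), (15, 12), (15, 14)]
Unfold 4 (reflect across v@8): 48 holes -> [(8, 1), (8, 3), (8, 4), (8, 6), (8, 9), (8, 11), (8, 12), (8, 14), (9, 0), (9, 7), (9, 8), (9, 15), (10, 0), (10, 7), (10, 8), (10, 15), (11, 1), (11, 3), (11, 4), (11, 6), (11, 9), (11, 11), (11, 12), (11, 14), (12, 1), (12, 3), (12, 4), (12, 6), (12, 9), (12, 11), (12, 12), (12, 14), (13, 0), (13, 7), (13, 8), (13, 15), (14, 0), (14, 7), (14, 8), (14, 15), (15, 1), (15, 3), (15, 4), (15, 6), (15, 9), (15, 11), (15, 12), (15, 14)]
Unfold 5 (reflect across h@8): 96 holes -> [(0, 1), (0, 3), (0, 4), (0, 6), (0, 9), (0, 11), (0, 12), (0, 14), (1, 0), (1, 7), (1, 8), (1, 15), (2, 0), (2, 7), (2, 8), (2, 15), (3, 1), (3, 3), (3, 4), (3, 6), (3, 9), (3, 11), (3, 12), (3, 14), (4, 1), (4, 3), (4, 4), (4, 6), (4, 9), (4, 11), (4, 12), (4, 14), (5, 0), (5, 7), (5, 8), (5, 15), (6, 0), (6, 7), (6, 8), (6, 15), (7, 1), (7, 3), (7, 4), (7, 6), (7, 9), (7, 11), (7, 12), (7, 14), (8, 1), (8, 3), (8, 4), (8, 6), (8, 9), (8, 11), (8, 12), (8, 14), (9, 0), (9, 7), (9, 8), (9, 15), (10, 0), (10, 7), (10, 8), (10, 15), (11, 1), (11, 3), (11, 4), (11, 6), (11, 9), (11, 11), (11, 12), (11, 14), (12, 1), (12, 3), (12, 4), (12, 6), (12, 9), (12, 11), (12, 12), (12, 14), (13, 0), (13, 7), (13, 8), (13, 15), (14, 0), (14, 7), (14, 8), (14, 15), (15, 1), (15, 3), (15, 4), (15, 6), (15, 9), (15, 11), (15, 12), (15, 14)]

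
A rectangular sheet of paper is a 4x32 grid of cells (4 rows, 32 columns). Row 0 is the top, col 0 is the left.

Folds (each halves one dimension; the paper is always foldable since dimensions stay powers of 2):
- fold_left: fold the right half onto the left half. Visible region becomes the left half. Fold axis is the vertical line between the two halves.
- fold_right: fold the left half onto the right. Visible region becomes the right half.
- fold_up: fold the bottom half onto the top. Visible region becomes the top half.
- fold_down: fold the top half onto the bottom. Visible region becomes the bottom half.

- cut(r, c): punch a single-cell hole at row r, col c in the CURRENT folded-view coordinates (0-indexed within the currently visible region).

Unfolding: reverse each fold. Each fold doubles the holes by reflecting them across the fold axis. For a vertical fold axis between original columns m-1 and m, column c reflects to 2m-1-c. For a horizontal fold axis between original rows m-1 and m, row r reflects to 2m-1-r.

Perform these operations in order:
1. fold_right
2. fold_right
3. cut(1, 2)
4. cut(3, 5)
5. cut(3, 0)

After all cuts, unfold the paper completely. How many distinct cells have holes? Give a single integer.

Op 1 fold_right: fold axis v@16; visible region now rows[0,4) x cols[16,32) = 4x16
Op 2 fold_right: fold axis v@24; visible region now rows[0,4) x cols[24,32) = 4x8
Op 3 cut(1, 2): punch at orig (1,26); cuts so far [(1, 26)]; region rows[0,4) x cols[24,32) = 4x8
Op 4 cut(3, 5): punch at orig (3,29); cuts so far [(1, 26), (3, 29)]; region rows[0,4) x cols[24,32) = 4x8
Op 5 cut(3, 0): punch at orig (3,24); cuts so far [(1, 26), (3, 24), (3, 29)]; region rows[0,4) x cols[24,32) = 4x8
Unfold 1 (reflect across v@24): 6 holes -> [(1, 21), (1, 26), (3, 18), (3, 23), (3, 24), (3, 29)]
Unfold 2 (reflect across v@16): 12 holes -> [(1, 5), (1, 10), (1, 21), (1, 26), (3, 2), (3, 7), (3, 8), (3, 13), (3, 18), (3, 23), (3, 24), (3, 29)]

Answer: 12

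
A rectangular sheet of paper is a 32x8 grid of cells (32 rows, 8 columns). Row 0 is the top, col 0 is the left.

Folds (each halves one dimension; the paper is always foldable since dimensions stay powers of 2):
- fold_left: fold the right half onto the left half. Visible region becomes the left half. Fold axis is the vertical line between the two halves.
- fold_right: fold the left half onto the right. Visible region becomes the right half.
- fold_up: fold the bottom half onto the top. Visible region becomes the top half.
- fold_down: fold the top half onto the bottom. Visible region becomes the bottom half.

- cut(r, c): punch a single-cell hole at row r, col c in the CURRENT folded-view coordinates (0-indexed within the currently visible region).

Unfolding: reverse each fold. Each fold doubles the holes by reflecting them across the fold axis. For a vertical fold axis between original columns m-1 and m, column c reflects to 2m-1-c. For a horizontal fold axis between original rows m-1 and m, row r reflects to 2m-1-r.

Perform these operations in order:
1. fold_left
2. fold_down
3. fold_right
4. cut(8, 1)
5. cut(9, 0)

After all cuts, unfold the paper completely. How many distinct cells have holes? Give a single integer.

Answer: 16

Derivation:
Op 1 fold_left: fold axis v@4; visible region now rows[0,32) x cols[0,4) = 32x4
Op 2 fold_down: fold axis h@16; visible region now rows[16,32) x cols[0,4) = 16x4
Op 3 fold_right: fold axis v@2; visible region now rows[16,32) x cols[2,4) = 16x2
Op 4 cut(8, 1): punch at orig (24,3); cuts so far [(24, 3)]; region rows[16,32) x cols[2,4) = 16x2
Op 5 cut(9, 0): punch at orig (25,2); cuts so far [(24, 3), (25, 2)]; region rows[16,32) x cols[2,4) = 16x2
Unfold 1 (reflect across v@2): 4 holes -> [(24, 0), (24, 3), (25, 1), (25, 2)]
Unfold 2 (reflect across h@16): 8 holes -> [(6, 1), (6, 2), (7, 0), (7, 3), (24, 0), (24, 3), (25, 1), (25, 2)]
Unfold 3 (reflect across v@4): 16 holes -> [(6, 1), (6, 2), (6, 5), (6, 6), (7, 0), (7, 3), (7, 4), (7, 7), (24, 0), (24, 3), (24, 4), (24, 7), (25, 1), (25, 2), (25, 5), (25, 6)]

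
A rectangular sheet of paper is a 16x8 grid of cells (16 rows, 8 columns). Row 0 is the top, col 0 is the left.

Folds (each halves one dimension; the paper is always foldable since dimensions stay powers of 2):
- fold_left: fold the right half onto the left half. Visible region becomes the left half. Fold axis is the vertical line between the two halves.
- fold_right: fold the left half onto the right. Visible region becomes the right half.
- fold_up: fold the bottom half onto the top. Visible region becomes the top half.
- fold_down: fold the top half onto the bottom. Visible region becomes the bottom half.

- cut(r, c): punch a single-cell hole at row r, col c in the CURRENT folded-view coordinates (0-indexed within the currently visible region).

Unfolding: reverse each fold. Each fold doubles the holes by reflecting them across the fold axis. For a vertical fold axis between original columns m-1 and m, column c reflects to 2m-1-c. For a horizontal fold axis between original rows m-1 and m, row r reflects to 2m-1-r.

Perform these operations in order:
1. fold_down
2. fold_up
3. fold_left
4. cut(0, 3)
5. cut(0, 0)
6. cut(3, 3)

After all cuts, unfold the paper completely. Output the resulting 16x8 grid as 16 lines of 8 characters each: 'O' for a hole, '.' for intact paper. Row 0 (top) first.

Op 1 fold_down: fold axis h@8; visible region now rows[8,16) x cols[0,8) = 8x8
Op 2 fold_up: fold axis h@12; visible region now rows[8,12) x cols[0,8) = 4x8
Op 3 fold_left: fold axis v@4; visible region now rows[8,12) x cols[0,4) = 4x4
Op 4 cut(0, 3): punch at orig (8,3); cuts so far [(8, 3)]; region rows[8,12) x cols[0,4) = 4x4
Op 5 cut(0, 0): punch at orig (8,0); cuts so far [(8, 0), (8, 3)]; region rows[8,12) x cols[0,4) = 4x4
Op 6 cut(3, 3): punch at orig (11,3); cuts so far [(8, 0), (8, 3), (11, 3)]; region rows[8,12) x cols[0,4) = 4x4
Unfold 1 (reflect across v@4): 6 holes -> [(8, 0), (8, 3), (8, 4), (8, 7), (11, 3), (11, 4)]
Unfold 2 (reflect across h@12): 12 holes -> [(8, 0), (8, 3), (8, 4), (8, 7), (11, 3), (11, 4), (12, 3), (12, 4), (15, 0), (15, 3), (15, 4), (15, 7)]
Unfold 3 (reflect across h@8): 24 holes -> [(0, 0), (0, 3), (0, 4), (0, 7), (3, 3), (3, 4), (4, 3), (4, 4), (7, 0), (7, 3), (7, 4), (7, 7), (8, 0), (8, 3), (8, 4), (8, 7), (11, 3), (11, 4), (12, 3), (12, 4), (15, 0), (15, 3), (15, 4), (15, 7)]

Answer: O..OO..O
........
........
...OO...
...OO...
........
........
O..OO..O
O..OO..O
........
........
...OO...
...OO...
........
........
O..OO..O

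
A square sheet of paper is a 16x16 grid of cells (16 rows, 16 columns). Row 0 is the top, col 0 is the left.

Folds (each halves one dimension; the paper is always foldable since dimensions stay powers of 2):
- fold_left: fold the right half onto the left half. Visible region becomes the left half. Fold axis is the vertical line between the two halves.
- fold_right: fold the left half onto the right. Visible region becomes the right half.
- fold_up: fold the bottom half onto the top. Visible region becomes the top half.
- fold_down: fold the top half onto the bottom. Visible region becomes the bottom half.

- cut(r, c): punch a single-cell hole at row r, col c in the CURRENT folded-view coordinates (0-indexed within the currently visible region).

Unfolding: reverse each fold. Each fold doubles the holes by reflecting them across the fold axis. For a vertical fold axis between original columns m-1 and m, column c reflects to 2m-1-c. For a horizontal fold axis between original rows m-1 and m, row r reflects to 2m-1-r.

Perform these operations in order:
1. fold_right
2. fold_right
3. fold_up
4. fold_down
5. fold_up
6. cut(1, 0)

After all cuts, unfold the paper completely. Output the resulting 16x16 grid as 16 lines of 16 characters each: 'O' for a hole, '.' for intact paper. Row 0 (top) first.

Answer: ................
...OO......OO...
...OO......OO...
................
................
...OO......OO...
...OO......OO...
................
................
...OO......OO...
...OO......OO...
................
................
...OO......OO...
...OO......OO...
................

Derivation:
Op 1 fold_right: fold axis v@8; visible region now rows[0,16) x cols[8,16) = 16x8
Op 2 fold_right: fold axis v@12; visible region now rows[0,16) x cols[12,16) = 16x4
Op 3 fold_up: fold axis h@8; visible region now rows[0,8) x cols[12,16) = 8x4
Op 4 fold_down: fold axis h@4; visible region now rows[4,8) x cols[12,16) = 4x4
Op 5 fold_up: fold axis h@6; visible region now rows[4,6) x cols[12,16) = 2x4
Op 6 cut(1, 0): punch at orig (5,12); cuts so far [(5, 12)]; region rows[4,6) x cols[12,16) = 2x4
Unfold 1 (reflect across h@6): 2 holes -> [(5, 12), (6, 12)]
Unfold 2 (reflect across h@4): 4 holes -> [(1, 12), (2, 12), (5, 12), (6, 12)]
Unfold 3 (reflect across h@8): 8 holes -> [(1, 12), (2, 12), (5, 12), (6, 12), (9, 12), (10, 12), (13, 12), (14, 12)]
Unfold 4 (reflect across v@12): 16 holes -> [(1, 11), (1, 12), (2, 11), (2, 12), (5, 11), (5, 12), (6, 11), (6, 12), (9, 11), (9, 12), (10, 11), (10, 12), (13, 11), (13, 12), (14, 11), (14, 12)]
Unfold 5 (reflect across v@8): 32 holes -> [(1, 3), (1, 4), (1, 11), (1, 12), (2, 3), (2, 4), (2, 11), (2, 12), (5, 3), (5, 4), (5, 11), (5, 12), (6, 3), (6, 4), (6, 11), (6, 12), (9, 3), (9, 4), (9, 11), (9, 12), (10, 3), (10, 4), (10, 11), (10, 12), (13, 3), (13, 4), (13, 11), (13, 12), (14, 3), (14, 4), (14, 11), (14, 12)]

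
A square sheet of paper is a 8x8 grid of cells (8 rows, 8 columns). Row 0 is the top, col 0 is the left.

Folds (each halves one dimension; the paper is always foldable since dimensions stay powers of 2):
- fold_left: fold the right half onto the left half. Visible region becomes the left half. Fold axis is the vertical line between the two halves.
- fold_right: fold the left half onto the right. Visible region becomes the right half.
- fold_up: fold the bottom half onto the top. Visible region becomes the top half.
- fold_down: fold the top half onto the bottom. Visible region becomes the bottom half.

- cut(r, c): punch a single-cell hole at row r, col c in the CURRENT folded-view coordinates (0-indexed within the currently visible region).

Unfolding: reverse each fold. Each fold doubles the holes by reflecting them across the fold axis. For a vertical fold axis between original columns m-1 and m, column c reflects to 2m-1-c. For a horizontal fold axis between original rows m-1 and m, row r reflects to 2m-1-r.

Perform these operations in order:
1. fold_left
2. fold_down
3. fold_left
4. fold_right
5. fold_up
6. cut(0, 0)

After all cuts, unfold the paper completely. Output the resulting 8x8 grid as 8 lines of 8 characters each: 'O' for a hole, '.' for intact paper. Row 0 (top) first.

Answer: OOOOOOOO
........
........
OOOOOOOO
OOOOOOOO
........
........
OOOOOOOO

Derivation:
Op 1 fold_left: fold axis v@4; visible region now rows[0,8) x cols[0,4) = 8x4
Op 2 fold_down: fold axis h@4; visible region now rows[4,8) x cols[0,4) = 4x4
Op 3 fold_left: fold axis v@2; visible region now rows[4,8) x cols[0,2) = 4x2
Op 4 fold_right: fold axis v@1; visible region now rows[4,8) x cols[1,2) = 4x1
Op 5 fold_up: fold axis h@6; visible region now rows[4,6) x cols[1,2) = 2x1
Op 6 cut(0, 0): punch at orig (4,1); cuts so far [(4, 1)]; region rows[4,6) x cols[1,2) = 2x1
Unfold 1 (reflect across h@6): 2 holes -> [(4, 1), (7, 1)]
Unfold 2 (reflect across v@1): 4 holes -> [(4, 0), (4, 1), (7, 0), (7, 1)]
Unfold 3 (reflect across v@2): 8 holes -> [(4, 0), (4, 1), (4, 2), (4, 3), (7, 0), (7, 1), (7, 2), (7, 3)]
Unfold 4 (reflect across h@4): 16 holes -> [(0, 0), (0, 1), (0, 2), (0, 3), (3, 0), (3, 1), (3, 2), (3, 3), (4, 0), (4, 1), (4, 2), (4, 3), (7, 0), (7, 1), (7, 2), (7, 3)]
Unfold 5 (reflect across v@4): 32 holes -> [(0, 0), (0, 1), (0, 2), (0, 3), (0, 4), (0, 5), (0, 6), (0, 7), (3, 0), (3, 1), (3, 2), (3, 3), (3, 4), (3, 5), (3, 6), (3, 7), (4, 0), (4, 1), (4, 2), (4, 3), (4, 4), (4, 5), (4, 6), (4, 7), (7, 0), (7, 1), (7, 2), (7, 3), (7, 4), (7, 5), (7, 6), (7, 7)]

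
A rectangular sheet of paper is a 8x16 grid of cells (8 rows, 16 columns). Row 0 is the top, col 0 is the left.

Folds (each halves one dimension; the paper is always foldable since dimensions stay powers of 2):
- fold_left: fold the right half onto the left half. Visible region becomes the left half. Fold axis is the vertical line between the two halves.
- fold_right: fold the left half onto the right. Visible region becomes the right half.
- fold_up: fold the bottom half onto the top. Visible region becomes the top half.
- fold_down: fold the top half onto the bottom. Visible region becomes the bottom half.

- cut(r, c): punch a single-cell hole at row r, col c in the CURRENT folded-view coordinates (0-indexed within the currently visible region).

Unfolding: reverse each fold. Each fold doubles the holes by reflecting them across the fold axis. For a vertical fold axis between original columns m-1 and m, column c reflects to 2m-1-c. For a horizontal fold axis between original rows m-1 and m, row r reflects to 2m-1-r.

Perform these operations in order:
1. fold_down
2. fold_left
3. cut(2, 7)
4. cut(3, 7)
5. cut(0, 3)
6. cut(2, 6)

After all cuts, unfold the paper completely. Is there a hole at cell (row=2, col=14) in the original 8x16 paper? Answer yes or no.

Op 1 fold_down: fold axis h@4; visible region now rows[4,8) x cols[0,16) = 4x16
Op 2 fold_left: fold axis v@8; visible region now rows[4,8) x cols[0,8) = 4x8
Op 3 cut(2, 7): punch at orig (6,7); cuts so far [(6, 7)]; region rows[4,8) x cols[0,8) = 4x8
Op 4 cut(3, 7): punch at orig (7,7); cuts so far [(6, 7), (7, 7)]; region rows[4,8) x cols[0,8) = 4x8
Op 5 cut(0, 3): punch at orig (4,3); cuts so far [(4, 3), (6, 7), (7, 7)]; region rows[4,8) x cols[0,8) = 4x8
Op 6 cut(2, 6): punch at orig (6,6); cuts so far [(4, 3), (6, 6), (6, 7), (7, 7)]; region rows[4,8) x cols[0,8) = 4x8
Unfold 1 (reflect across v@8): 8 holes -> [(4, 3), (4, 12), (6, 6), (6, 7), (6, 8), (6, 9), (7, 7), (7, 8)]
Unfold 2 (reflect across h@4): 16 holes -> [(0, 7), (0, 8), (1, 6), (1, 7), (1, 8), (1, 9), (3, 3), (3, 12), (4, 3), (4, 12), (6, 6), (6, 7), (6, 8), (6, 9), (7, 7), (7, 8)]
Holes: [(0, 7), (0, 8), (1, 6), (1, 7), (1, 8), (1, 9), (3, 3), (3, 12), (4, 3), (4, 12), (6, 6), (6, 7), (6, 8), (6, 9), (7, 7), (7, 8)]

Answer: no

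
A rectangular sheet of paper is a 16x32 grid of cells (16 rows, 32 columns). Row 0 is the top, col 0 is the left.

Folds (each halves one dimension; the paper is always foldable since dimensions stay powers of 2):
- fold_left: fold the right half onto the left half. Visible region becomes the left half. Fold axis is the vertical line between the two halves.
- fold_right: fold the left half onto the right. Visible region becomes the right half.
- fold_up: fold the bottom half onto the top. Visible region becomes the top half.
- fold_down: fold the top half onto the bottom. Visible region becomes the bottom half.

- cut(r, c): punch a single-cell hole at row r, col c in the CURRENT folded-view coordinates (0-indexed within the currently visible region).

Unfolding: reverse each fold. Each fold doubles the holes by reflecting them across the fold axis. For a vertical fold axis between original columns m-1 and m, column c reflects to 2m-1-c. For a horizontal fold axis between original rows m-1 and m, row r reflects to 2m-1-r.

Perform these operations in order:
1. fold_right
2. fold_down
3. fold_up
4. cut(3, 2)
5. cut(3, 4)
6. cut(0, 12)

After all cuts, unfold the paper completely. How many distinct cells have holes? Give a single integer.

Op 1 fold_right: fold axis v@16; visible region now rows[0,16) x cols[16,32) = 16x16
Op 2 fold_down: fold axis h@8; visible region now rows[8,16) x cols[16,32) = 8x16
Op 3 fold_up: fold axis h@12; visible region now rows[8,12) x cols[16,32) = 4x16
Op 4 cut(3, 2): punch at orig (11,18); cuts so far [(11, 18)]; region rows[8,12) x cols[16,32) = 4x16
Op 5 cut(3, 4): punch at orig (11,20); cuts so far [(11, 18), (11, 20)]; region rows[8,12) x cols[16,32) = 4x16
Op 6 cut(0, 12): punch at orig (8,28); cuts so far [(8, 28), (11, 18), (11, 20)]; region rows[8,12) x cols[16,32) = 4x16
Unfold 1 (reflect across h@12): 6 holes -> [(8, 28), (11, 18), (11, 20), (12, 18), (12, 20), (15, 28)]
Unfold 2 (reflect across h@8): 12 holes -> [(0, 28), (3, 18), (3, 20), (4, 18), (4, 20), (7, 28), (8, 28), (11, 18), (11, 20), (12, 18), (12, 20), (15, 28)]
Unfold 3 (reflect across v@16): 24 holes -> [(0, 3), (0, 28), (3, 11), (3, 13), (3, 18), (3, 20), (4, 11), (4, 13), (4, 18), (4, 20), (7, 3), (7, 28), (8, 3), (8, 28), (11, 11), (11, 13), (11, 18), (11, 20), (12, 11), (12, 13), (12, 18), (12, 20), (15, 3), (15, 28)]

Answer: 24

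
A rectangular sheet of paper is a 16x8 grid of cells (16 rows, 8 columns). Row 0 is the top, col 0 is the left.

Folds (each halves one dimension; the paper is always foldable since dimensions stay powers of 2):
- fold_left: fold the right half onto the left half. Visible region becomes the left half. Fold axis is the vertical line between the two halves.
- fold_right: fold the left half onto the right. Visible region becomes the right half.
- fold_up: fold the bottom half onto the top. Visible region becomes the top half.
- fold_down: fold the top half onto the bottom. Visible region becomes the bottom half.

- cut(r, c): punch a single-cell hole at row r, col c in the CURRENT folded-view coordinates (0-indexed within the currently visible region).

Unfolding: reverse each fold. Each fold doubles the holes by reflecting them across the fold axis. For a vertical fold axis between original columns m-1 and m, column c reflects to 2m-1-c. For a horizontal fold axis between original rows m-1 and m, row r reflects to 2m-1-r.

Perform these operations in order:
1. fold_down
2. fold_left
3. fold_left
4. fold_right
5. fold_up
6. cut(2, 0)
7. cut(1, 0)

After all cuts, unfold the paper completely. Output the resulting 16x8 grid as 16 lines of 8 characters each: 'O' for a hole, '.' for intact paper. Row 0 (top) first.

Answer: ........
OOOOOOOO
OOOOOOOO
........
........
OOOOOOOO
OOOOOOOO
........
........
OOOOOOOO
OOOOOOOO
........
........
OOOOOOOO
OOOOOOOO
........

Derivation:
Op 1 fold_down: fold axis h@8; visible region now rows[8,16) x cols[0,8) = 8x8
Op 2 fold_left: fold axis v@4; visible region now rows[8,16) x cols[0,4) = 8x4
Op 3 fold_left: fold axis v@2; visible region now rows[8,16) x cols[0,2) = 8x2
Op 4 fold_right: fold axis v@1; visible region now rows[8,16) x cols[1,2) = 8x1
Op 5 fold_up: fold axis h@12; visible region now rows[8,12) x cols[1,2) = 4x1
Op 6 cut(2, 0): punch at orig (10,1); cuts so far [(10, 1)]; region rows[8,12) x cols[1,2) = 4x1
Op 7 cut(1, 0): punch at orig (9,1); cuts so far [(9, 1), (10, 1)]; region rows[8,12) x cols[1,2) = 4x1
Unfold 1 (reflect across h@12): 4 holes -> [(9, 1), (10, 1), (13, 1), (14, 1)]
Unfold 2 (reflect across v@1): 8 holes -> [(9, 0), (9, 1), (10, 0), (10, 1), (13, 0), (13, 1), (14, 0), (14, 1)]
Unfold 3 (reflect across v@2): 16 holes -> [(9, 0), (9, 1), (9, 2), (9, 3), (10, 0), (10, 1), (10, 2), (10, 3), (13, 0), (13, 1), (13, 2), (13, 3), (14, 0), (14, 1), (14, 2), (14, 3)]
Unfold 4 (reflect across v@4): 32 holes -> [(9, 0), (9, 1), (9, 2), (9, 3), (9, 4), (9, 5), (9, 6), (9, 7), (10, 0), (10, 1), (10, 2), (10, 3), (10, 4), (10, 5), (10, 6), (10, 7), (13, 0), (13, 1), (13, 2), (13, 3), (13, 4), (13, 5), (13, 6), (13, 7), (14, 0), (14, 1), (14, 2), (14, 3), (14, 4), (14, 5), (14, 6), (14, 7)]
Unfold 5 (reflect across h@8): 64 holes -> [(1, 0), (1, 1), (1, 2), (1, 3), (1, 4), (1, 5), (1, 6), (1, 7), (2, 0), (2, 1), (2, 2), (2, 3), (2, 4), (2, 5), (2, 6), (2, 7), (5, 0), (5, 1), (5, 2), (5, 3), (5, 4), (5, 5), (5, 6), (5, 7), (6, 0), (6, 1), (6, 2), (6, 3), (6, 4), (6, 5), (6, 6), (6, 7), (9, 0), (9, 1), (9, 2), (9, 3), (9, 4), (9, 5), (9, 6), (9, 7), (10, 0), (10, 1), (10, 2), (10, 3), (10, 4), (10, 5), (10, 6), (10, 7), (13, 0), (13, 1), (13, 2), (13, 3), (13, 4), (13, 5), (13, 6), (13, 7), (14, 0), (14, 1), (14, 2), (14, 3), (14, 4), (14, 5), (14, 6), (14, 7)]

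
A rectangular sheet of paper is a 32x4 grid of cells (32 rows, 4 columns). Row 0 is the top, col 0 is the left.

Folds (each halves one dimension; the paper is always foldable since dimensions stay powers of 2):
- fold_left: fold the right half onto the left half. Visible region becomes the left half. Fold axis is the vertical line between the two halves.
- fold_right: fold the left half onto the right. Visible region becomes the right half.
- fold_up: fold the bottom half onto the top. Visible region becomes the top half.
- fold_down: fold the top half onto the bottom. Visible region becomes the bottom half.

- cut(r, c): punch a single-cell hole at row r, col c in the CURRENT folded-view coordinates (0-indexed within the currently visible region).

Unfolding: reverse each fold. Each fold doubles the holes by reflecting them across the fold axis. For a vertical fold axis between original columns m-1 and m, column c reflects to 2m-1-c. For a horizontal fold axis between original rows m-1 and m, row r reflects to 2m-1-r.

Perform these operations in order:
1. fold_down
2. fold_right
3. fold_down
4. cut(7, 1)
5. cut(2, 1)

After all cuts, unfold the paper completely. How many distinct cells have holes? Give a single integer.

Answer: 16

Derivation:
Op 1 fold_down: fold axis h@16; visible region now rows[16,32) x cols[0,4) = 16x4
Op 2 fold_right: fold axis v@2; visible region now rows[16,32) x cols[2,4) = 16x2
Op 3 fold_down: fold axis h@24; visible region now rows[24,32) x cols[2,4) = 8x2
Op 4 cut(7, 1): punch at orig (31,3); cuts so far [(31, 3)]; region rows[24,32) x cols[2,4) = 8x2
Op 5 cut(2, 1): punch at orig (26,3); cuts so far [(26, 3), (31, 3)]; region rows[24,32) x cols[2,4) = 8x2
Unfold 1 (reflect across h@24): 4 holes -> [(16, 3), (21, 3), (26, 3), (31, 3)]
Unfold 2 (reflect across v@2): 8 holes -> [(16, 0), (16, 3), (21, 0), (21, 3), (26, 0), (26, 3), (31, 0), (31, 3)]
Unfold 3 (reflect across h@16): 16 holes -> [(0, 0), (0, 3), (5, 0), (5, 3), (10, 0), (10, 3), (15, 0), (15, 3), (16, 0), (16, 3), (21, 0), (21, 3), (26, 0), (26, 3), (31, 0), (31, 3)]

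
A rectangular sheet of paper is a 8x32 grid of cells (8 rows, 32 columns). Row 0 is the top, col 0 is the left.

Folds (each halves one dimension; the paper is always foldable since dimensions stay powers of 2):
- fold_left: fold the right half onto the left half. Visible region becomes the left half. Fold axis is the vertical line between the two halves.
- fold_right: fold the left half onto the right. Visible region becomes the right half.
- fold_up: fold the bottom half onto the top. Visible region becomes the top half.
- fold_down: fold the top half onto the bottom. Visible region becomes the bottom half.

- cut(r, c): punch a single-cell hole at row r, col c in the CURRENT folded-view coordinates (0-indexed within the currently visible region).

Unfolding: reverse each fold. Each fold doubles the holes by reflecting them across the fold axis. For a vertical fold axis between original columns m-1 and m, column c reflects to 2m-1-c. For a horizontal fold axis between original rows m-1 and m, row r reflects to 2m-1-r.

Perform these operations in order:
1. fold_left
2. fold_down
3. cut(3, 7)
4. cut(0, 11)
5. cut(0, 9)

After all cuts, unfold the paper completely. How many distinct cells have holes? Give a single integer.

Op 1 fold_left: fold axis v@16; visible region now rows[0,8) x cols[0,16) = 8x16
Op 2 fold_down: fold axis h@4; visible region now rows[4,8) x cols[0,16) = 4x16
Op 3 cut(3, 7): punch at orig (7,7); cuts so far [(7, 7)]; region rows[4,8) x cols[0,16) = 4x16
Op 4 cut(0, 11): punch at orig (4,11); cuts so far [(4, 11), (7, 7)]; region rows[4,8) x cols[0,16) = 4x16
Op 5 cut(0, 9): punch at orig (4,9); cuts so far [(4, 9), (4, 11), (7, 7)]; region rows[4,8) x cols[0,16) = 4x16
Unfold 1 (reflect across h@4): 6 holes -> [(0, 7), (3, 9), (3, 11), (4, 9), (4, 11), (7, 7)]
Unfold 2 (reflect across v@16): 12 holes -> [(0, 7), (0, 24), (3, 9), (3, 11), (3, 20), (3, 22), (4, 9), (4, 11), (4, 20), (4, 22), (7, 7), (7, 24)]

Answer: 12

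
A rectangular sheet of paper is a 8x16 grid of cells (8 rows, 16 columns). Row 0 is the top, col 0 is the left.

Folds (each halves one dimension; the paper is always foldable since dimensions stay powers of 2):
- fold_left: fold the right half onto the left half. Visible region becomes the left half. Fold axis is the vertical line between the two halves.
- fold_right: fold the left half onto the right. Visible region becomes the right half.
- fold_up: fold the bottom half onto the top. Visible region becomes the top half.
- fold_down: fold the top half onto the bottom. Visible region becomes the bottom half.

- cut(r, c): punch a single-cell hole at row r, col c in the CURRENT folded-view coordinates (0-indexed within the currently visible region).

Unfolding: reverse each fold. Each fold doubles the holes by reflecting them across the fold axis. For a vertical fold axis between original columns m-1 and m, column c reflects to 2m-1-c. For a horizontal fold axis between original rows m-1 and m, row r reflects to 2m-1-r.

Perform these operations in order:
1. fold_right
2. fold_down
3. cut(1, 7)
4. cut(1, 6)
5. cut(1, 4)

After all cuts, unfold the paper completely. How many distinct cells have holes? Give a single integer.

Answer: 12

Derivation:
Op 1 fold_right: fold axis v@8; visible region now rows[0,8) x cols[8,16) = 8x8
Op 2 fold_down: fold axis h@4; visible region now rows[4,8) x cols[8,16) = 4x8
Op 3 cut(1, 7): punch at orig (5,15); cuts so far [(5, 15)]; region rows[4,8) x cols[8,16) = 4x8
Op 4 cut(1, 6): punch at orig (5,14); cuts so far [(5, 14), (5, 15)]; region rows[4,8) x cols[8,16) = 4x8
Op 5 cut(1, 4): punch at orig (5,12); cuts so far [(5, 12), (5, 14), (5, 15)]; region rows[4,8) x cols[8,16) = 4x8
Unfold 1 (reflect across h@4): 6 holes -> [(2, 12), (2, 14), (2, 15), (5, 12), (5, 14), (5, 15)]
Unfold 2 (reflect across v@8): 12 holes -> [(2, 0), (2, 1), (2, 3), (2, 12), (2, 14), (2, 15), (5, 0), (5, 1), (5, 3), (5, 12), (5, 14), (5, 15)]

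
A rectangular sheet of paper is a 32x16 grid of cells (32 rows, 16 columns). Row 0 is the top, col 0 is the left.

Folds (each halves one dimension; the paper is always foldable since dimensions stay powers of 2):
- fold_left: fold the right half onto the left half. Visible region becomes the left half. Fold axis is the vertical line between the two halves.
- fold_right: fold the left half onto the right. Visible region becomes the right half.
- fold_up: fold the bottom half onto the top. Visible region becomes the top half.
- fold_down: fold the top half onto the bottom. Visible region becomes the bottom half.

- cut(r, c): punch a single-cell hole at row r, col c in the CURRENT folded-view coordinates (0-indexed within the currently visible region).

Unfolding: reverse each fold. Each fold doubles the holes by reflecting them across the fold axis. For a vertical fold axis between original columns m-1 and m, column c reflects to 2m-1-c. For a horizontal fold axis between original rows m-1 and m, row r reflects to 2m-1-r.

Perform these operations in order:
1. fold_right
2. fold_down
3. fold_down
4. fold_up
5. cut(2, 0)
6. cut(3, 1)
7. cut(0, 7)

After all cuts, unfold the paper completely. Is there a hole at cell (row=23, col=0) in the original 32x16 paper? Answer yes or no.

Op 1 fold_right: fold axis v@8; visible region now rows[0,32) x cols[8,16) = 32x8
Op 2 fold_down: fold axis h@16; visible region now rows[16,32) x cols[8,16) = 16x8
Op 3 fold_down: fold axis h@24; visible region now rows[24,32) x cols[8,16) = 8x8
Op 4 fold_up: fold axis h@28; visible region now rows[24,28) x cols[8,16) = 4x8
Op 5 cut(2, 0): punch at orig (26,8); cuts so far [(26, 8)]; region rows[24,28) x cols[8,16) = 4x8
Op 6 cut(3, 1): punch at orig (27,9); cuts so far [(26, 8), (27, 9)]; region rows[24,28) x cols[8,16) = 4x8
Op 7 cut(0, 7): punch at orig (24,15); cuts so far [(24, 15), (26, 8), (27, 9)]; region rows[24,28) x cols[8,16) = 4x8
Unfold 1 (reflect across h@28): 6 holes -> [(24, 15), (26, 8), (27, 9), (28, 9), (29, 8), (31, 15)]
Unfold 2 (reflect across h@24): 12 holes -> [(16, 15), (18, 8), (19, 9), (20, 9), (21, 8), (23, 15), (24, 15), (26, 8), (27, 9), (28, 9), (29, 8), (31, 15)]
Unfold 3 (reflect across h@16): 24 holes -> [(0, 15), (2, 8), (3, 9), (4, 9), (5, 8), (7, 15), (8, 15), (10, 8), (11, 9), (12, 9), (13, 8), (15, 15), (16, 15), (18, 8), (19, 9), (20, 9), (21, 8), (23, 15), (24, 15), (26, 8), (27, 9), (28, 9), (29, 8), (31, 15)]
Unfold 4 (reflect across v@8): 48 holes -> [(0, 0), (0, 15), (2, 7), (2, 8), (3, 6), (3, 9), (4, 6), (4, 9), (5, 7), (5, 8), (7, 0), (7, 15), (8, 0), (8, 15), (10, 7), (10, 8), (11, 6), (11, 9), (12, 6), (12, 9), (13, 7), (13, 8), (15, 0), (15, 15), (16, 0), (16, 15), (18, 7), (18, 8), (19, 6), (19, 9), (20, 6), (20, 9), (21, 7), (21, 8), (23, 0), (23, 15), (24, 0), (24, 15), (26, 7), (26, 8), (27, 6), (27, 9), (28, 6), (28, 9), (29, 7), (29, 8), (31, 0), (31, 15)]
Holes: [(0, 0), (0, 15), (2, 7), (2, 8), (3, 6), (3, 9), (4, 6), (4, 9), (5, 7), (5, 8), (7, 0), (7, 15), (8, 0), (8, 15), (10, 7), (10, 8), (11, 6), (11, 9), (12, 6), (12, 9), (13, 7), (13, 8), (15, 0), (15, 15), (16, 0), (16, 15), (18, 7), (18, 8), (19, 6), (19, 9), (20, 6), (20, 9), (21, 7), (21, 8), (23, 0), (23, 15), (24, 0), (24, 15), (26, 7), (26, 8), (27, 6), (27, 9), (28, 6), (28, 9), (29, 7), (29, 8), (31, 0), (31, 15)]

Answer: yes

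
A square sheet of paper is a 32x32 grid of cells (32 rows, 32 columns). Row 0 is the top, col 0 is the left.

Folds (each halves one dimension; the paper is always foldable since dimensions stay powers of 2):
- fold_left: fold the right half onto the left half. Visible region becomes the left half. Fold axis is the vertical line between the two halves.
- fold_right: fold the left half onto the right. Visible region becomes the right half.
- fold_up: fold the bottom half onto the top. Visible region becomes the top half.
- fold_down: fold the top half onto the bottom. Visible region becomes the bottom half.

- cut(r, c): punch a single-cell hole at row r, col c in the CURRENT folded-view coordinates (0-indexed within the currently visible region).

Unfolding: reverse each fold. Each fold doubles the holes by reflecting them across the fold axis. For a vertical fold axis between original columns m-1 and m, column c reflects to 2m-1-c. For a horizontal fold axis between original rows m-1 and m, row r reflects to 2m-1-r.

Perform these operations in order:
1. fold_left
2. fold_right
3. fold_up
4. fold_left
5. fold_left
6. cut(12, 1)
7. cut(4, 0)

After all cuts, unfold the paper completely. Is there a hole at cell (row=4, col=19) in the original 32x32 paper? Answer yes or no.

Answer: yes

Derivation:
Op 1 fold_left: fold axis v@16; visible region now rows[0,32) x cols[0,16) = 32x16
Op 2 fold_right: fold axis v@8; visible region now rows[0,32) x cols[8,16) = 32x8
Op 3 fold_up: fold axis h@16; visible region now rows[0,16) x cols[8,16) = 16x8
Op 4 fold_left: fold axis v@12; visible region now rows[0,16) x cols[8,12) = 16x4
Op 5 fold_left: fold axis v@10; visible region now rows[0,16) x cols[8,10) = 16x2
Op 6 cut(12, 1): punch at orig (12,9); cuts so far [(12, 9)]; region rows[0,16) x cols[8,10) = 16x2
Op 7 cut(4, 0): punch at orig (4,8); cuts so far [(4, 8), (12, 9)]; region rows[0,16) x cols[8,10) = 16x2
Unfold 1 (reflect across v@10): 4 holes -> [(4, 8), (4, 11), (12, 9), (12, 10)]
Unfold 2 (reflect across v@12): 8 holes -> [(4, 8), (4, 11), (4, 12), (4, 15), (12, 9), (12, 10), (12, 13), (12, 14)]
Unfold 3 (reflect across h@16): 16 holes -> [(4, 8), (4, 11), (4, 12), (4, 15), (12, 9), (12, 10), (12, 13), (12, 14), (19, 9), (19, 10), (19, 13), (19, 14), (27, 8), (27, 11), (27, 12), (27, 15)]
Unfold 4 (reflect across v@8): 32 holes -> [(4, 0), (4, 3), (4, 4), (4, 7), (4, 8), (4, 11), (4, 12), (4, 15), (12, 1), (12, 2), (12, 5), (12, 6), (12, 9), (12, 10), (12, 13), (12, 14), (19, 1), (19, 2), (19, 5), (19, 6), (19, 9), (19, 10), (19, 13), (19, 14), (27, 0), (27, 3), (27, 4), (27, 7), (27, 8), (27, 11), (27, 12), (27, 15)]
Unfold 5 (reflect across v@16): 64 holes -> [(4, 0), (4, 3), (4, 4), (4, 7), (4, 8), (4, 11), (4, 12), (4, 15), (4, 16), (4, 19), (4, 20), (4, 23), (4, 24), (4, 27), (4, 28), (4, 31), (12, 1), (12, 2), (12, 5), (12, 6), (12, 9), (12, 10), (12, 13), (12, 14), (12, 17), (12, 18), (12, 21), (12, 22), (12, 25), (12, 26), (12, 29), (12, 30), (19, 1), (19, 2), (19, 5), (19, 6), (19, 9), (19, 10), (19, 13), (19, 14), (19, 17), (19, 18), (19, 21), (19, 22), (19, 25), (19, 26), (19, 29), (19, 30), (27, 0), (27, 3), (27, 4), (27, 7), (27, 8), (27, 11), (27, 12), (27, 15), (27, 16), (27, 19), (27, 20), (27, 23), (27, 24), (27, 27), (27, 28), (27, 31)]
Holes: [(4, 0), (4, 3), (4, 4), (4, 7), (4, 8), (4, 11), (4, 12), (4, 15), (4, 16), (4, 19), (4, 20), (4, 23), (4, 24), (4, 27), (4, 28), (4, 31), (12, 1), (12, 2), (12, 5), (12, 6), (12, 9), (12, 10), (12, 13), (12, 14), (12, 17), (12, 18), (12, 21), (12, 22), (12, 25), (12, 26), (12, 29), (12, 30), (19, 1), (19, 2), (19, 5), (19, 6), (19, 9), (19, 10), (19, 13), (19, 14), (19, 17), (19, 18), (19, 21), (19, 22), (19, 25), (19, 26), (19, 29), (19, 30), (27, 0), (27, 3), (27, 4), (27, 7), (27, 8), (27, 11), (27, 12), (27, 15), (27, 16), (27, 19), (27, 20), (27, 23), (27, 24), (27, 27), (27, 28), (27, 31)]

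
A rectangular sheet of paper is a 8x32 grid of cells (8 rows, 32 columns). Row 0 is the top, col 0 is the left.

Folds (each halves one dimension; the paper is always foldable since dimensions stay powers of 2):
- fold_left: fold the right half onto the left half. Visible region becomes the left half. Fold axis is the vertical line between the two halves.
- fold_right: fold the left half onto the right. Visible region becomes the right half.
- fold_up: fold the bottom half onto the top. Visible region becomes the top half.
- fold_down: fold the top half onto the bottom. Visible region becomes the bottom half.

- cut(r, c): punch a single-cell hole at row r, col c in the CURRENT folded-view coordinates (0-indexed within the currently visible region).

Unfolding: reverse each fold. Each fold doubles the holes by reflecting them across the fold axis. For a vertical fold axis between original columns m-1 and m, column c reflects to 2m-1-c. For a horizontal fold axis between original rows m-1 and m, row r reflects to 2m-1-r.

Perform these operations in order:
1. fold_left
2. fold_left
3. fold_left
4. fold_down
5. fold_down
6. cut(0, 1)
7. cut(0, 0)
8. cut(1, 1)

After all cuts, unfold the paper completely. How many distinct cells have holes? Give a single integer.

Op 1 fold_left: fold axis v@16; visible region now rows[0,8) x cols[0,16) = 8x16
Op 2 fold_left: fold axis v@8; visible region now rows[0,8) x cols[0,8) = 8x8
Op 3 fold_left: fold axis v@4; visible region now rows[0,8) x cols[0,4) = 8x4
Op 4 fold_down: fold axis h@4; visible region now rows[4,8) x cols[0,4) = 4x4
Op 5 fold_down: fold axis h@6; visible region now rows[6,8) x cols[0,4) = 2x4
Op 6 cut(0, 1): punch at orig (6,1); cuts so far [(6, 1)]; region rows[6,8) x cols[0,4) = 2x4
Op 7 cut(0, 0): punch at orig (6,0); cuts so far [(6, 0), (6, 1)]; region rows[6,8) x cols[0,4) = 2x4
Op 8 cut(1, 1): punch at orig (7,1); cuts so far [(6, 0), (6, 1), (7, 1)]; region rows[6,8) x cols[0,4) = 2x4
Unfold 1 (reflect across h@6): 6 holes -> [(4, 1), (5, 0), (5, 1), (6, 0), (6, 1), (7, 1)]
Unfold 2 (reflect across h@4): 12 holes -> [(0, 1), (1, 0), (1, 1), (2, 0), (2, 1), (3, 1), (4, 1), (5, 0), (5, 1), (6, 0), (6, 1), (7, 1)]
Unfold 3 (reflect across v@4): 24 holes -> [(0, 1), (0, 6), (1, 0), (1, 1), (1, 6), (1, 7), (2, 0), (2, 1), (2, 6), (2, 7), (3, 1), (3, 6), (4, 1), (4, 6), (5, 0), (5, 1), (5, 6), (5, 7), (6, 0), (6, 1), (6, 6), (6, 7), (7, 1), (7, 6)]
Unfold 4 (reflect across v@8): 48 holes -> [(0, 1), (0, 6), (0, 9), (0, 14), (1, 0), (1, 1), (1, 6), (1, 7), (1, 8), (1, 9), (1, 14), (1, 15), (2, 0), (2, 1), (2, 6), (2, 7), (2, 8), (2, 9), (2, 14), (2, 15), (3, 1), (3, 6), (3, 9), (3, 14), (4, 1), (4, 6), (4, 9), (4, 14), (5, 0), (5, 1), (5, 6), (5, 7), (5, 8), (5, 9), (5, 14), (5, 15), (6, 0), (6, 1), (6, 6), (6, 7), (6, 8), (6, 9), (6, 14), (6, 15), (7, 1), (7, 6), (7, 9), (7, 14)]
Unfold 5 (reflect across v@16): 96 holes -> [(0, 1), (0, 6), (0, 9), (0, 14), (0, 17), (0, 22), (0, 25), (0, 30), (1, 0), (1, 1), (1, 6), (1, 7), (1, 8), (1, 9), (1, 14), (1, 15), (1, 16), (1, 17), (1, 22), (1, 23), (1, 24), (1, 25), (1, 30), (1, 31), (2, 0), (2, 1), (2, 6), (2, 7), (2, 8), (2, 9), (2, 14), (2, 15), (2, 16), (2, 17), (2, 22), (2, 23), (2, 24), (2, 25), (2, 30), (2, 31), (3, 1), (3, 6), (3, 9), (3, 14), (3, 17), (3, 22), (3, 25), (3, 30), (4, 1), (4, 6), (4, 9), (4, 14), (4, 17), (4, 22), (4, 25), (4, 30), (5, 0), (5, 1), (5, 6), (5, 7), (5, 8), (5, 9), (5, 14), (5, 15), (5, 16), (5, 17), (5, 22), (5, 23), (5, 24), (5, 25), (5, 30), (5, 31), (6, 0), (6, 1), (6, 6), (6, 7), (6, 8), (6, 9), (6, 14), (6, 15), (6, 16), (6, 17), (6, 22), (6, 23), (6, 24), (6, 25), (6, 30), (6, 31), (7, 1), (7, 6), (7, 9), (7, 14), (7, 17), (7, 22), (7, 25), (7, 30)]

Answer: 96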